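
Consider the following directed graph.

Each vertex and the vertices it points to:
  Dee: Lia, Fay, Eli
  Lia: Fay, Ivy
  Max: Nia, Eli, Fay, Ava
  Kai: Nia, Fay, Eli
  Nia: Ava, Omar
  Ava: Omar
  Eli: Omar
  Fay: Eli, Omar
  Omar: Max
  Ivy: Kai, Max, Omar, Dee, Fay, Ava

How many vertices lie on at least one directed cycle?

9

A vertex is on a directed cycle iff it belongs to a strongly connected component of size ≥ 2 (or has a self-loop).
The vertices on cycles are {Ava, Dee, Eli, Fay, Ivy, Lia, Max, Nia, Omar} — 9 in total.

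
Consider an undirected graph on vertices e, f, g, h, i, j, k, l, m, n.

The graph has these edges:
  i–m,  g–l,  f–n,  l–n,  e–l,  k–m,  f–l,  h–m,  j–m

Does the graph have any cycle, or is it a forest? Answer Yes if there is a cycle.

Yes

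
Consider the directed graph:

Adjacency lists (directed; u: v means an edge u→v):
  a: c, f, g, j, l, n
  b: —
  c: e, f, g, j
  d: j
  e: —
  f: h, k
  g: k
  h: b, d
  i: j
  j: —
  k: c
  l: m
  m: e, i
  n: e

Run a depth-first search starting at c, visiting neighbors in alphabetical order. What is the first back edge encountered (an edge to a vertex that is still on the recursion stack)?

k→c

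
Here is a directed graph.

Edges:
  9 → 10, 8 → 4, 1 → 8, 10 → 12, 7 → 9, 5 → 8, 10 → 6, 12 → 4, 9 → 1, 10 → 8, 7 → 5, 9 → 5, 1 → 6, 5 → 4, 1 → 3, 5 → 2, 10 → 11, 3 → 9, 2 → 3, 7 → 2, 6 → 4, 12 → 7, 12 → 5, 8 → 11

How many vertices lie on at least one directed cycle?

A vertex is on a directed cycle iff it belongs to a strongly connected component of size ≥ 2 (or has a self-loop).
The vertices on cycles are {1, 2, 3, 5, 7, 9, 10, 12} — 8 in total.

8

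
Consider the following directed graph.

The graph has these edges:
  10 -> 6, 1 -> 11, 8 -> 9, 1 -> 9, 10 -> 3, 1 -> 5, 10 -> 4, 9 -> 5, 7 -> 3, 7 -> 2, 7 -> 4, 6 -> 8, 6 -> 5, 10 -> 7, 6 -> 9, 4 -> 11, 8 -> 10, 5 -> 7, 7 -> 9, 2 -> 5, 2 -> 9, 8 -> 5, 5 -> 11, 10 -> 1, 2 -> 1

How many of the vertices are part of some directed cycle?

A vertex is on a directed cycle iff it belongs to a strongly connected component of size ≥ 2 (or has a self-loop).
The vertices on cycles are {1, 2, 5, 6, 7, 8, 9, 10} — 8 in total.

8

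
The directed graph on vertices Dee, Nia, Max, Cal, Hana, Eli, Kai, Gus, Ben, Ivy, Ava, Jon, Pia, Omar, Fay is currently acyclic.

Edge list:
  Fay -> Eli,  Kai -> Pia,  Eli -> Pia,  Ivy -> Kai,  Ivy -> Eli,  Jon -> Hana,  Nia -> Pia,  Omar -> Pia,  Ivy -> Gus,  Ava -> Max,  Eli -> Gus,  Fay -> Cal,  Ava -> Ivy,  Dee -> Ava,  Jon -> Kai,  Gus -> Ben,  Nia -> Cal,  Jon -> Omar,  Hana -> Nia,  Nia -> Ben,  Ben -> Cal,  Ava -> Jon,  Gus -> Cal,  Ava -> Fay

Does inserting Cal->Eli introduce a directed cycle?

Yes

Adding Cal→Eli creates a cycle iff Eli can already reach Cal.
Path from Eli: Eli → Gus → Cal.
So Eli → … → Cal → Eli is a cycle.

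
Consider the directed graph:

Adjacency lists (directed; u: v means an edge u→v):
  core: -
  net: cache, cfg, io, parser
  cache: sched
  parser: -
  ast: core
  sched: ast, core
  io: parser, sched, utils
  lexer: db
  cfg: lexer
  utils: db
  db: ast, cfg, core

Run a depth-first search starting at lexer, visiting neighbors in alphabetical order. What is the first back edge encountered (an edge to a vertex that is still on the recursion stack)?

cfg→lexer

DFS from lexer (visiting neighbors in alphabetical order); mark gray on enter, black on exit:
lexer gray
  db gray
    ast gray
      core gray
      core black
    ast black
    cfg gray
      cfg→lexer: lexer is gray → back edge
First back edge: cfg → lexer.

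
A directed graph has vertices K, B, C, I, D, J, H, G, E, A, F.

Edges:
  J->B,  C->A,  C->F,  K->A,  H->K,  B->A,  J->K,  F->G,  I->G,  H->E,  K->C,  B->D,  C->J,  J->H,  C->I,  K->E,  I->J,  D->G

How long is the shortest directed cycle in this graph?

3

For each vertex v, BFS finds the shortest path from v back to v.
The shortest such closed walk is C → J → K → C, length 3.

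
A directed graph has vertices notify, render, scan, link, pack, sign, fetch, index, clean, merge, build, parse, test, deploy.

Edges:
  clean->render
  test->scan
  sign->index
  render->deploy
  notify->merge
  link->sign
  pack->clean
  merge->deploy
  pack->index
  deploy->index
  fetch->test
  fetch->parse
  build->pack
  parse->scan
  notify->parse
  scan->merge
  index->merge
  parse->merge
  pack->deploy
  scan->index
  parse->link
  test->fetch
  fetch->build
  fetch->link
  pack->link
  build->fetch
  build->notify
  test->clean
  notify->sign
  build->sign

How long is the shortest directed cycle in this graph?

2

For each vertex v, BFS finds the shortest path from v back to v.
The shortest such closed walk is fetch → build → fetch, length 2.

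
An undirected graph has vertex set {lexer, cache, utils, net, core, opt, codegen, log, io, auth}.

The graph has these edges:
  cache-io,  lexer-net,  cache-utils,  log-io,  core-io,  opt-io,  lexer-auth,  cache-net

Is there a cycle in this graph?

DFS, tracking each vertex's parent; an edge to a visited non-parent vertex closes a cycle.
Start from opt:
visit opt (parent –)
  visit io (parent opt)
    visit log (parent io)
      log–io: parent, skip
    visit core (parent io)
      core–io: parent, skip
    visit cache (parent io)
      cache–io: parent, skip
      visit utils (parent cache)
        utils–cache: parent, skip
      visit net (parent cache)
        visit lexer (parent net)
          visit auth (parent lexer)
            auth–lexer: parent, skip
          lexer–net: parent, skip
        net–cache: parent, skip
    io–opt: parent, skip
visit codegen (parent –)
No non-parent visited neighbor found — the graph is a forest.

No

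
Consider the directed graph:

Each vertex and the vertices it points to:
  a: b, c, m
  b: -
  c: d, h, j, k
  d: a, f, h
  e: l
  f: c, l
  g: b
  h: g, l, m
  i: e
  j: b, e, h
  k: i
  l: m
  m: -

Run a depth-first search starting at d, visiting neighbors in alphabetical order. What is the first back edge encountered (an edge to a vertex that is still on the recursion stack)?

c→d

DFS from d (visiting neighbors in alphabetical order); mark gray on enter, black on exit:
d gray
  a gray
    b gray
    b black
    c gray
      c→d: d is gray → back edge
First back edge: c → d.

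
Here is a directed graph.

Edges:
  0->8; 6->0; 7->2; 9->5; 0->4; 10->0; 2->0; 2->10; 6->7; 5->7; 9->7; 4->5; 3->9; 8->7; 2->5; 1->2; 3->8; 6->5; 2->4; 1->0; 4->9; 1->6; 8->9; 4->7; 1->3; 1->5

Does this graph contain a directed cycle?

Yes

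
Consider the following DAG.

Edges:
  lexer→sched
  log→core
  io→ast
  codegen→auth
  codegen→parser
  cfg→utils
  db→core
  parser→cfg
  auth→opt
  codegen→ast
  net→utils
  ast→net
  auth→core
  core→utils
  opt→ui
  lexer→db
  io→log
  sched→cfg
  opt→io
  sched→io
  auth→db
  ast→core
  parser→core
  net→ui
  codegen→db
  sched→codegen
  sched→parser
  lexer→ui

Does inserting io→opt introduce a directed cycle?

Adding io→opt creates a cycle iff opt can already reach io.
Path from opt: opt → io.
So opt → … → io → opt is a cycle.

Yes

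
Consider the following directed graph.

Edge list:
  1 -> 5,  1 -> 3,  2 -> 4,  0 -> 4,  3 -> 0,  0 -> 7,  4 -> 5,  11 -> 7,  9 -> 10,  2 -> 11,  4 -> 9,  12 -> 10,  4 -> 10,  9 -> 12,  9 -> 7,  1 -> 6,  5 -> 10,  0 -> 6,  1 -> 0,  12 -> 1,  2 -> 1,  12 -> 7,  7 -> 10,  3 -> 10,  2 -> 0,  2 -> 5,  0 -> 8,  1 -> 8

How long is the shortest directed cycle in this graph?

For each vertex v, BFS finds the shortest path from v back to v.
The shortest such closed walk is 1 → 0 → 4 → 9 → 12 → 1, length 5.

5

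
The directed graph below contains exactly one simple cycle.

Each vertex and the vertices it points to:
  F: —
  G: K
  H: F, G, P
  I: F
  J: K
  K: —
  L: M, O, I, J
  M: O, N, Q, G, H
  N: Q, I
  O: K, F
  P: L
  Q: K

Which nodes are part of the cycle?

DFS with gray/black marking from L:
L gray
  M gray
    O gray
      K gray
      K black
      F gray
      F black
    O black
    N gray
      Q gray
        Q→K: K black — skip
      Q black
      I gray
        I→F: F black — skip
      I black
    N black
    M→Q: Q black — skip
    G gray
      G→K: K black — skip
    G black
    H gray
      H→F: F black — skip
      H→G: G black — skip
      P gray
        P→L: L is gray → back edge
Back edge closes the cycle L → M → H → P → L; its vertices are {H, L, M, P}.

H, L, M, P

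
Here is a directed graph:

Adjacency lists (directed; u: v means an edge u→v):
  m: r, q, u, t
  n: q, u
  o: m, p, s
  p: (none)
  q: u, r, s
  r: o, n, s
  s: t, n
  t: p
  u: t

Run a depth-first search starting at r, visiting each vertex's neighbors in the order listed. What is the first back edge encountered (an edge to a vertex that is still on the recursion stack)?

m→r

DFS from r (visiting each vertex's neighbors in the order listed); mark gray on enter, black on exit:
r gray
  o gray
    m gray
      m→r: r is gray → back edge
First back edge: m → r.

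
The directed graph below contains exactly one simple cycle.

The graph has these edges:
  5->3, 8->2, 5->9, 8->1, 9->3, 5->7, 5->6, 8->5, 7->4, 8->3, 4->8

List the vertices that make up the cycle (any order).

4, 5, 7, 8

DFS with gray/black marking from 8:
8 gray
  2 gray
  2 black
  1 gray
  1 black
  5 gray
    6 gray
    6 black
    3 gray
    3 black
    9 gray
      9→3: 3 black — skip
    9 black
    7 gray
      4 gray
        4→8: 8 is gray → back edge
Back edge closes the cycle 8 → 5 → 7 → 4 → 8; its vertices are {4, 5, 7, 8}.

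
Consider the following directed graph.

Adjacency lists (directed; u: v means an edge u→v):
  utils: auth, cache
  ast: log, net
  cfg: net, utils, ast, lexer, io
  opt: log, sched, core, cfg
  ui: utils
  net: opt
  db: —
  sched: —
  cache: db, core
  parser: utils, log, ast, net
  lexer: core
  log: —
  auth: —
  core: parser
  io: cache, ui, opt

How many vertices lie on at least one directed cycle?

11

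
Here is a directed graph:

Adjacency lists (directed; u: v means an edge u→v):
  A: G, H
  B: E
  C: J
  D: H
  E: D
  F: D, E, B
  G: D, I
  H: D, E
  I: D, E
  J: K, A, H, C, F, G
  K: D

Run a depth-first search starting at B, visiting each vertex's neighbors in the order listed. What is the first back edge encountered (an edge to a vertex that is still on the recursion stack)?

DFS from B (visiting each vertex's neighbors in the order listed); mark gray on enter, black on exit:
B gray
  E gray
    D gray
      H gray
        H→D: D is gray → back edge
First back edge: H → D.

H→D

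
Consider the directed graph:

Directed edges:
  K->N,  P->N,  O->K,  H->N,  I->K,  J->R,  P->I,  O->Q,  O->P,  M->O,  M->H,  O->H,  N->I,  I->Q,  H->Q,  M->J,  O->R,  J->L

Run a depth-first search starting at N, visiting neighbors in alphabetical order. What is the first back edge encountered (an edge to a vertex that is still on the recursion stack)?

K->N

DFS from N (visiting neighbors in alphabetical order); mark gray on enter, black on exit:
N gray
  I gray
    K gray
      K→N: N is gray → back edge
First back edge: K → N.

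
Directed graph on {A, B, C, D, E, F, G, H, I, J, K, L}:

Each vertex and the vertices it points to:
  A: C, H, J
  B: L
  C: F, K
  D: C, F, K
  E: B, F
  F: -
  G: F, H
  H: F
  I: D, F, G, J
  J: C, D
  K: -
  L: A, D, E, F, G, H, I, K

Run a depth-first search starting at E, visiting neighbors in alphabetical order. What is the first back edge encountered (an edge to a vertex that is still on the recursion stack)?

L→E

DFS from E (visiting neighbors in alphabetical order); mark gray on enter, black on exit:
E gray
  B gray
    L gray
      A gray
        C gray
          F gray
          F black
          K gray
          K black
        C black
        H gray
          H→F: F black — skip
        H black
        J gray
          J→C: C black — skip
          D gray
            D→C: C black — skip
            D→F: F black — skip
            D→K: K black — skip
          D black
        J black
      A black
      L→D: D black — skip
      L→E: E is gray → back edge
First back edge: L → E.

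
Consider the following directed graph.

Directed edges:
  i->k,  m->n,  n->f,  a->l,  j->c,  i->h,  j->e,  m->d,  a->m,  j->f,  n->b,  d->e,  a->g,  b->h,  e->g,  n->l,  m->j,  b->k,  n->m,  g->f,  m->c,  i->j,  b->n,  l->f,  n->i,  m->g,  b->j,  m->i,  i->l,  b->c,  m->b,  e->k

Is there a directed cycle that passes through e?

No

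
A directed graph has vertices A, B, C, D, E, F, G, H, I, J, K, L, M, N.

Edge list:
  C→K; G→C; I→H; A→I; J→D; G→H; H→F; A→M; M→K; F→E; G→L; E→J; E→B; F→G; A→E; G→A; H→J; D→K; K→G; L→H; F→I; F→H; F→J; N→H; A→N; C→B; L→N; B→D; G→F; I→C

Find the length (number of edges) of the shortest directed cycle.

2

For each vertex v, BFS finds the shortest path from v back to v.
The shortest such closed walk is F → H → F, length 2.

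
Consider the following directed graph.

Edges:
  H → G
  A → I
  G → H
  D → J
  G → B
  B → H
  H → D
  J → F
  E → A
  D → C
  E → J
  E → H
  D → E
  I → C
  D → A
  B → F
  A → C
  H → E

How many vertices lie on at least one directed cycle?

A vertex is on a directed cycle iff it belongs to a strongly connected component of size ≥ 2 (or has a self-loop).
The vertices on cycles are {B, D, E, G, H} — 5 in total.

5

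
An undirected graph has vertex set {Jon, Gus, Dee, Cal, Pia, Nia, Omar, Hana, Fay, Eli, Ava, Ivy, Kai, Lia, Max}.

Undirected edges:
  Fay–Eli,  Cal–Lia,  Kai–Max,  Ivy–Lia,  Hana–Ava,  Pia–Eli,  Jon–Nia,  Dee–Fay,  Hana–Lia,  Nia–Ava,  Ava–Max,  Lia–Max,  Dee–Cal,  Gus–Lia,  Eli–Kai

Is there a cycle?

Yes

DFS, tracking each vertex's parent; an edge to a visited non-parent vertex closes a cycle.
Start from Gus:
visit Gus (parent –)
  visit Lia (parent Gus)
    visit Hana (parent Lia)
      visit Ava (parent Hana)
        visit Max (parent Ava)
          Max–Lia: Lia visited and ≠ parent → cycle
Cycle: Lia – Hana – Ava – Max – Lia.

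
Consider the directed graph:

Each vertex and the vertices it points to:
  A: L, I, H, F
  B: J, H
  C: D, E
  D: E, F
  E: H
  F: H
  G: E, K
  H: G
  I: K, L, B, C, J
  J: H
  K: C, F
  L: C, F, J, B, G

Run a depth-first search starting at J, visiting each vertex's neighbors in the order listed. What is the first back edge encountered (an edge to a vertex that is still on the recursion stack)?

E->H

DFS from J (visiting each vertex's neighbors in the order listed); mark gray on enter, black on exit:
J gray
  H gray
    G gray
      E gray
        E→H: H is gray → back edge
First back edge: E → H.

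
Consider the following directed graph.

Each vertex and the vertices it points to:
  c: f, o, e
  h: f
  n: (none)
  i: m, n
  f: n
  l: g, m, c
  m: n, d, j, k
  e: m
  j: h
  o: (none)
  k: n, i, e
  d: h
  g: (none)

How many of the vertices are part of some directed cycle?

A vertex is on a directed cycle iff it belongs to a strongly connected component of size ≥ 2 (or has a self-loop).
The vertices on cycles are {e, i, k, m} — 4 in total.

4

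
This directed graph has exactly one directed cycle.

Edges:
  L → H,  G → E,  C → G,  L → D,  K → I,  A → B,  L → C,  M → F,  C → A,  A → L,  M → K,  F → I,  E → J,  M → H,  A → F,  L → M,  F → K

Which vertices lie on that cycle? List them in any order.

A, C, L

DFS with gray/black marking from C:
C gray
  G gray
    E gray
      J gray
      J black
    E black
  G black
  A gray
    F gray
      I gray
      I black
      K gray
        K→I: I black — skip
      K black
    F black
    B gray
    B black
    L gray
      H gray
      H black
      L→C: C is gray → back edge
Back edge closes the cycle C → A → L → C; its vertices are {A, C, L}.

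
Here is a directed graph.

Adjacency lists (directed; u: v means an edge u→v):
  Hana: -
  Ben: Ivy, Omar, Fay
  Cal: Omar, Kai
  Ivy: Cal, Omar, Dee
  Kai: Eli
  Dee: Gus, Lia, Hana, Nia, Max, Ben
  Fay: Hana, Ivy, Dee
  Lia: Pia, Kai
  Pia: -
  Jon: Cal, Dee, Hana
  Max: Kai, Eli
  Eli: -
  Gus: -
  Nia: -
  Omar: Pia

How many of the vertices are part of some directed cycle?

A vertex is on a directed cycle iff it belongs to a strongly connected component of size ≥ 2 (or has a self-loop).
The vertices on cycles are {Ben, Dee, Fay, Ivy} — 4 in total.

4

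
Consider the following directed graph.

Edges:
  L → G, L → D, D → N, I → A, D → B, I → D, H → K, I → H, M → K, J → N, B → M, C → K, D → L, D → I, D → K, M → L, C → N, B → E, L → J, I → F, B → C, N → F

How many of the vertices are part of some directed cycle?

5

A vertex is on a directed cycle iff it belongs to a strongly connected component of size ≥ 2 (or has a self-loop).
The vertices on cycles are {B, D, I, L, M} — 5 in total.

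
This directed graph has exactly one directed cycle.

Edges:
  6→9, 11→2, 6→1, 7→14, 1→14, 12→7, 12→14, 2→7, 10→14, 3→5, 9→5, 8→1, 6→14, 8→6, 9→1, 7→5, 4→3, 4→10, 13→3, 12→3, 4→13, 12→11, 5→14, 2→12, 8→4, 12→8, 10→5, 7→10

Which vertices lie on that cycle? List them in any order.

2, 11, 12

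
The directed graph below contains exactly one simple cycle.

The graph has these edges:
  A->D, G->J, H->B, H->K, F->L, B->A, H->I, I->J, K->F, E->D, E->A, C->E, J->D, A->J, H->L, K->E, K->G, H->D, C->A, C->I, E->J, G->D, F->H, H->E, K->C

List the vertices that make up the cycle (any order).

F, H, K

DFS with gray/black marking from H:
H gray
  B gray
    A gray
      D gray
      D black
      J gray
        J→D: D black — skip
      J black
    A black
  B black
  K gray
    E gray
      E→A: A black — skip
      E→D: D black — skip
      E→J: J black — skip
    E black
    F gray
      L gray
      L black
      F→H: H is gray → back edge
Back edge closes the cycle H → K → F → H; its vertices are {F, H, K}.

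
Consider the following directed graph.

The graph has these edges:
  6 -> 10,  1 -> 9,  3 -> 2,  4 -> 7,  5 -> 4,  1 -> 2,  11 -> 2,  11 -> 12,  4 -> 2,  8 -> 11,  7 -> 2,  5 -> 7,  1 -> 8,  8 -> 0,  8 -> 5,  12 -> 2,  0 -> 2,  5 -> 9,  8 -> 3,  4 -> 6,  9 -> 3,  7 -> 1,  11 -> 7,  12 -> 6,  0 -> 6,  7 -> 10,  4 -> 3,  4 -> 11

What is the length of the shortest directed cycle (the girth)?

4

For each vertex v, BFS finds the shortest path from v back to v.
The shortest such closed walk is 1 → 8 → 11 → 7 → 1, length 4.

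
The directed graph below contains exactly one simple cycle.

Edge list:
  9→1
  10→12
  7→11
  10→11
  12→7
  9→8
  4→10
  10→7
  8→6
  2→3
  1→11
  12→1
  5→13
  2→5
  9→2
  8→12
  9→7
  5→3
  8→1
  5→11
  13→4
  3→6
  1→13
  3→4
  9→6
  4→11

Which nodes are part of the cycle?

1, 4, 10, 12, 13

DFS with gray/black marking from 13:
13 gray
  4 gray
    11 gray
    11 black
    10 gray
      10→11: 11 black — skip
      12 gray
        1 gray
          1→13: 13 is gray → back edge
Back edge closes the cycle 13 → 4 → 10 → 12 → 1 → 13; its vertices are {1, 4, 10, 12, 13}.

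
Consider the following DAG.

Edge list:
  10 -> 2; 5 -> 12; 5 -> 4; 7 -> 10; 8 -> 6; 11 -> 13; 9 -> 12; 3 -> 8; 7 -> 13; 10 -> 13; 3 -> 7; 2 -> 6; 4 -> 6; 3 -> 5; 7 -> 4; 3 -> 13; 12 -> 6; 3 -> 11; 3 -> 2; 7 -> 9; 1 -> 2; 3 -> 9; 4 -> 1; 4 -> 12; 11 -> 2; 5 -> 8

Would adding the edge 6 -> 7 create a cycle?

Adding 6→7 creates a cycle iff 7 can already reach 6.
Path from 7: 7 → 4 → 6.
So 7 → … → 6 → 7 is a cycle.

Yes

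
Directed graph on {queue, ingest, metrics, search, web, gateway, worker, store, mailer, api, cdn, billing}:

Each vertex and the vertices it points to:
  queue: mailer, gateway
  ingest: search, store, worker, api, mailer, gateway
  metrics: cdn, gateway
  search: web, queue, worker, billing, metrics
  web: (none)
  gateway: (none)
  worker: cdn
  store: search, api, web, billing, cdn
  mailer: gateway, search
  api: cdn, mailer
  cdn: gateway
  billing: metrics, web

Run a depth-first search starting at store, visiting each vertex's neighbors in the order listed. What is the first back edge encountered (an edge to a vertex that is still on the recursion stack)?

mailer->search

DFS from store (visiting each vertex's neighbors in the order listed); mark gray on enter, black on exit:
store gray
  search gray
    web gray
    web black
    queue gray
      mailer gray
        gateway gray
        gateway black
        mailer→search: search is gray → back edge
First back edge: mailer → search.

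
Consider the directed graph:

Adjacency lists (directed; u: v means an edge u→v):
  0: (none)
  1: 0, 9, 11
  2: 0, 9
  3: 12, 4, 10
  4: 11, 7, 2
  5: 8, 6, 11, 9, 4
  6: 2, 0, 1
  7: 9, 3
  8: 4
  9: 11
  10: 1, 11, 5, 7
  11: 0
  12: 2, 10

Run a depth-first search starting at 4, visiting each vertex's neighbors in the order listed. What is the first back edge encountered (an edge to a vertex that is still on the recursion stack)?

8->4

DFS from 4 (visiting each vertex's neighbors in the order listed); mark gray on enter, black on exit:
4 gray
  11 gray
    0 gray
    0 black
  11 black
  7 gray
    9 gray
      9→11: 11 black — skip
    9 black
    3 gray
      12 gray
        2 gray
          2→0: 0 black — skip
          2→9: 9 black — skip
        2 black
        10 gray
          1 gray
            1→0: 0 black — skip
            1→9: 9 black — skip
            1→11: 11 black — skip
          1 black
          10→11: 11 black — skip
          5 gray
            8 gray
              8→4: 4 is gray → back edge
First back edge: 8 → 4.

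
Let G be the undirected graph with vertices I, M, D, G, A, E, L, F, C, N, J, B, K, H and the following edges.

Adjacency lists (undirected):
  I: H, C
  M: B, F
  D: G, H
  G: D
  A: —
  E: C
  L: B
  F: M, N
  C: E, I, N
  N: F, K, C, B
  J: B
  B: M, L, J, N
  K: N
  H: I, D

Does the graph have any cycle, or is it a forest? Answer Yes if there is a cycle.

Yes

DFS, tracking each vertex's parent; an edge to a visited non-parent vertex closes a cycle.
Start from M:
visit M (parent –)
  visit B (parent M)
    B–M: parent, skip
    visit L (parent B)
      L–B: parent, skip
    visit J (parent B)
      J–B: parent, skip
    visit N (parent B)
      visit F (parent N)
        F–M: M visited and ≠ parent → cycle
Cycle: M – B – N – F – M.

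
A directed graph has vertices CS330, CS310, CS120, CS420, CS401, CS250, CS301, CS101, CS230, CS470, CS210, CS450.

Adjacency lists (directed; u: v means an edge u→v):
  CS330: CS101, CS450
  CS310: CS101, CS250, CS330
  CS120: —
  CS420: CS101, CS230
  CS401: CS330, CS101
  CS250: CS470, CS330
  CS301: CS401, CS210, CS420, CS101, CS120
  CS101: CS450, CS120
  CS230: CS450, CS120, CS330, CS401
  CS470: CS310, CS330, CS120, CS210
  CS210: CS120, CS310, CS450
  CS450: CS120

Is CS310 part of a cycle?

Yes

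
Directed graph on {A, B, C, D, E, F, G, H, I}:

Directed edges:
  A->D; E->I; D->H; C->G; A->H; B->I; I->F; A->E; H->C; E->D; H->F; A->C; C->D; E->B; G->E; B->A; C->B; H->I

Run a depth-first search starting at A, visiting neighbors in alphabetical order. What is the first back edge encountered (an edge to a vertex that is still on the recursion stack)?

B→A

DFS from A (visiting neighbors in alphabetical order); mark gray on enter, black on exit:
A gray
  C gray
    B gray
      B→A: A is gray → back edge
First back edge: B → A.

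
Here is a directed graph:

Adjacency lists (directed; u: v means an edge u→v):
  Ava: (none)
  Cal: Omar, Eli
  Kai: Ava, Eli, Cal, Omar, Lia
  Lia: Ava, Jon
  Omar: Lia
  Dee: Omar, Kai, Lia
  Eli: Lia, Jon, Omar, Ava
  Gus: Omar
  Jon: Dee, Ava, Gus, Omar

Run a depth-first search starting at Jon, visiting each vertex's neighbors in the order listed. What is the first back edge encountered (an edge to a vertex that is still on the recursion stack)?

DFS from Jon (visiting each vertex's neighbors in the order listed); mark gray on enter, black on exit:
Jon gray
  Dee gray
    Omar gray
      Lia gray
        Ava gray
        Ava black
        Lia→Jon: Jon is gray → back edge
First back edge: Lia → Jon.

Lia→Jon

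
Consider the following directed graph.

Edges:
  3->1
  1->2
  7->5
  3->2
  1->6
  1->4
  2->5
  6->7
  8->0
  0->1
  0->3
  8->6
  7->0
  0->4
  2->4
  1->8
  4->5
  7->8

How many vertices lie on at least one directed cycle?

6

A vertex is on a directed cycle iff it belongs to a strongly connected component of size ≥ 2 (or has a self-loop).
The vertices on cycles are {0, 1, 3, 6, 7, 8} — 6 in total.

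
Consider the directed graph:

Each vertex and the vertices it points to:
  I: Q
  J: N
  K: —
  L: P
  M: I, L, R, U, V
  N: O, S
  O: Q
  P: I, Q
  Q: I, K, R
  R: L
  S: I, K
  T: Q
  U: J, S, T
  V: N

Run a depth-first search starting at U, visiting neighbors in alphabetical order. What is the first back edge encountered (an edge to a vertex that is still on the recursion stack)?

I->Q

DFS from U (visiting neighbors in alphabetical order); mark gray on enter, black on exit:
U gray
  J gray
    N gray
      O gray
        Q gray
          I gray
            I→Q: Q is gray → back edge
First back edge: I → Q.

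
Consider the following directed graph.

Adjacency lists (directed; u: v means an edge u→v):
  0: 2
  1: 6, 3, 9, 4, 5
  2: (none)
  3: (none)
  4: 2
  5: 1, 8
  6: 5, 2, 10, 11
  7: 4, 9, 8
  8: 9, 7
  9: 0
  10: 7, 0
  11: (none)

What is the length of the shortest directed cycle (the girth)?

For each vertex v, BFS finds the shortest path from v back to v.
The shortest such closed walk is 5 → 1 → 5, length 2.

2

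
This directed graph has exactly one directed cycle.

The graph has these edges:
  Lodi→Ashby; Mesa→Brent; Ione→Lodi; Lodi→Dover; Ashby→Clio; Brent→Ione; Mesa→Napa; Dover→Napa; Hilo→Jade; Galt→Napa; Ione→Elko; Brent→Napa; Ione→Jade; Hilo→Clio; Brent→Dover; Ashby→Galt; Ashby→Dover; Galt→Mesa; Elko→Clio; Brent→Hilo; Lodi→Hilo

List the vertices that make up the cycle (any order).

Galt, Ione, Lodi, Mesa, Ashby, Brent

DFS with gray/black marking from Brent:
Brent gray
  Hilo gray
    Clio gray
    Clio black
    Jade gray
    Jade black
  Hilo black
  Ione gray
    Ione→Jade: Jade black — skip
    Elko gray
      Elko→Clio: Clio black — skip
    Elko black
    Lodi gray
      Lodi→Hilo: Hilo black — skip
      Ashby gray
        Galt gray
          Mesa gray
            Napa gray
            Napa black
            Mesa→Brent: Brent is gray → back edge
Back edge closes the cycle Brent → Ione → Lodi → Ashby → Galt → Mesa → Brent; its vertices are {Galt, Ione, Lodi, Mesa, Ashby, Brent}.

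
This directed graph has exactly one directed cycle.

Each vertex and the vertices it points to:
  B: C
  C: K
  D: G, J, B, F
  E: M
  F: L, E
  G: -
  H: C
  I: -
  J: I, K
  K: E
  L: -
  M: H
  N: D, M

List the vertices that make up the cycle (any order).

DFS with gray/black marking from M:
M gray
  H gray
    C gray
      K gray
        E gray
          E→M: M is gray → back edge
Back edge closes the cycle M → H → C → K → E → M; its vertices are {C, E, H, K, M}.

C, E, H, K, M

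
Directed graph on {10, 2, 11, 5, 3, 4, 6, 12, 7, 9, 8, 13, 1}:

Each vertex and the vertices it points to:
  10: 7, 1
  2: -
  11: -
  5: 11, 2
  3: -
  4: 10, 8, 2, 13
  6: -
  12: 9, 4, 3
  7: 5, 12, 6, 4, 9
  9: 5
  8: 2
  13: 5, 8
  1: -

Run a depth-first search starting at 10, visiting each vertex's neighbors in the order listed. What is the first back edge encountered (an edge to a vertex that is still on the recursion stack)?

4->10

DFS from 10 (visiting each vertex's neighbors in the order listed); mark gray on enter, black on exit:
10 gray
  7 gray
    5 gray
      11 gray
      11 black
      2 gray
      2 black
    5 black
    12 gray
      9 gray
        9→5: 5 black — skip
      9 black
      4 gray
        4→10: 10 is gray → back edge
First back edge: 4 → 10.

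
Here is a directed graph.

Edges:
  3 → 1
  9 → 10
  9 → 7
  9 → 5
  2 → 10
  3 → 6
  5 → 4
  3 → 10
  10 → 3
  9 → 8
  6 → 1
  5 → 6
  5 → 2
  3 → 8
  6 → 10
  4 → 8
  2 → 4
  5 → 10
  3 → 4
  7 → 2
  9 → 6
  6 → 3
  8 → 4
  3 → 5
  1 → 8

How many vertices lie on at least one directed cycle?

7

A vertex is on a directed cycle iff it belongs to a strongly connected component of size ≥ 2 (or has a self-loop).
The vertices on cycles are {2, 3, 4, 5, 6, 8, 10} — 7 in total.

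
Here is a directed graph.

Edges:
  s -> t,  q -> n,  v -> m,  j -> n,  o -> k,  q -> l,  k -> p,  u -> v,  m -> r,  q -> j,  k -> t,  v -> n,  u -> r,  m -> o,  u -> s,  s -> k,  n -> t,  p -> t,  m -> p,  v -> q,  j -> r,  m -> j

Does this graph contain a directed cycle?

DFS with white/gray/black marking, starting from u:
u gray
  r gray
  r black
  v gray
    q gray
      n gray
        t gray
        t black
      n black
      l gray
      l black
      j gray
        j→r: r black — skip
        j→n: n black — skip
      j black
    q black
    m gray
      m→r: r black — skip
      p gray
        p→t: t black — skip
      p black
      m→j: j black — skip
      o gray
        k gray
          k→t: t black — skip
          k→p: p black — skip
        k black
      o black
    m black
    v→n: n black — skip
  v black
  s gray
    s→k: k black — skip
    s→t: t black — skip
  s black
u black
Every edge goes to a white or black vertex — no back edge, so the graph is acyclic.

No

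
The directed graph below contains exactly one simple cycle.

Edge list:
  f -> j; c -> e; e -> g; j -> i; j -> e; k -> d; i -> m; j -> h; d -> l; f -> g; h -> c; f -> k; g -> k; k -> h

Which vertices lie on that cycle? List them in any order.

c, e, g, h, k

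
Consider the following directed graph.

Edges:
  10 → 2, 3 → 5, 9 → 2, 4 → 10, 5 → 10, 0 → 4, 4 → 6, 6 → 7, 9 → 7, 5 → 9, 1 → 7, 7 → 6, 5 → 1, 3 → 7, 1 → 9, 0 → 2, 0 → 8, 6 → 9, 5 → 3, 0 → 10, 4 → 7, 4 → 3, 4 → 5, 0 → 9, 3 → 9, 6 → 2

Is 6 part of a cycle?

6 is on a cycle iff 6 can reach itself via ≥1 edge.
6 → 7 → 6 — yes.

Yes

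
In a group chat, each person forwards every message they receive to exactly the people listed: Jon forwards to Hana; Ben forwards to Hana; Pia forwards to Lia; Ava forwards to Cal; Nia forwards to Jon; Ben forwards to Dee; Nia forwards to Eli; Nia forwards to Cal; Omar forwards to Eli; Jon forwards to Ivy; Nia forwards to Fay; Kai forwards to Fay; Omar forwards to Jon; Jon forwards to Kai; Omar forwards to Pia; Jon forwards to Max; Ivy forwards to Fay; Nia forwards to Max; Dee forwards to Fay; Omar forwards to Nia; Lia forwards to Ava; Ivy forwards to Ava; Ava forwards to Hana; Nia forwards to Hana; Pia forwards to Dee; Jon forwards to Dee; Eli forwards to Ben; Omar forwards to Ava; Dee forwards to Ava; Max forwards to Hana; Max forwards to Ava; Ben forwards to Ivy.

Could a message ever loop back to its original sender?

DFS with white/gray/black marking, starting from Eli:
Eli gray
  Ben gray
    Hana gray
    Hana black
    Ivy gray
      Ava gray
        Cal gray
        Cal black
        Ava→Hana: Hana black — skip
      Ava black
      Fay gray
      Fay black
    Ivy black
    Dee gray
      Dee→Fay: Fay black — skip
      Dee→Ava: Ava black — skip
    Dee black
  Ben black
Eli black
Omar gray
  Pia gray
    Pia→Dee: Dee black — skip
    Lia gray
      Lia→Ava: Ava black — skip
    Lia black
  Pia black
  Omar→Eli: Eli black — skip
  Omar→Ava: Ava black — skip
  Jon gray
    Kai gray
      Kai→Fay: Fay black — skip
    Kai black
    Jon→Hana: Hana black — skip
    Jon→Ivy: Ivy black — skip
    Max gray
      Max→Ava: Ava black — skip
      Max→Hana: Hana black — skip
    Max black
    Jon→Dee: Dee black — skip
  Jon black
  Nia gray
    Nia→Hana: Hana black — skip
    Nia→Cal: Cal black — skip
    Nia→Max: Max black — skip
    Nia→Eli: Eli black — skip
    Nia→Jon: Jon black — skip
    Nia→Fay: Fay black — skip
  Nia black
Omar black
Every edge goes to a white or black vertex — no back edge, so the graph is acyclic.

No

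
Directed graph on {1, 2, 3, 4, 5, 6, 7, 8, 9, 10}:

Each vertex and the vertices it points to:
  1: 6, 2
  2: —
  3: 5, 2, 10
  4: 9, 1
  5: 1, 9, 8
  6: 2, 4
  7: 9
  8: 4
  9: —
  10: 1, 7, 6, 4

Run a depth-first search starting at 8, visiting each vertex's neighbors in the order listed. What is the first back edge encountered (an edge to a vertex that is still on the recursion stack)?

6->4

DFS from 8 (visiting each vertex's neighbors in the order listed); mark gray on enter, black on exit:
8 gray
  4 gray
    9 gray
    9 black
    1 gray
      6 gray
        2 gray
        2 black
        6→4: 4 is gray → back edge
First back edge: 6 → 4.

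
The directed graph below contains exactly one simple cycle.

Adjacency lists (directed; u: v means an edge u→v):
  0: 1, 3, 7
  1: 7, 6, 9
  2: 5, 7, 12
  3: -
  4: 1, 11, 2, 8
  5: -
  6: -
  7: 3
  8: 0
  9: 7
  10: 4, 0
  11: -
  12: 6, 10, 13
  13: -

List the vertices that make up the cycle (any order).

2, 4, 10, 12

DFS with gray/black marking from 4:
4 gray
  1 gray
    7 gray
      3 gray
      3 black
    7 black
    6 gray
    6 black
    9 gray
      9→7: 7 black — skip
    9 black
  1 black
  11 gray
  11 black
  2 gray
    5 gray
    5 black
    2→7: 7 black — skip
    12 gray
      12→6: 6 black — skip
      10 gray
        10→4: 4 is gray → back edge
Back edge closes the cycle 4 → 2 → 12 → 10 → 4; its vertices are {2, 4, 10, 12}.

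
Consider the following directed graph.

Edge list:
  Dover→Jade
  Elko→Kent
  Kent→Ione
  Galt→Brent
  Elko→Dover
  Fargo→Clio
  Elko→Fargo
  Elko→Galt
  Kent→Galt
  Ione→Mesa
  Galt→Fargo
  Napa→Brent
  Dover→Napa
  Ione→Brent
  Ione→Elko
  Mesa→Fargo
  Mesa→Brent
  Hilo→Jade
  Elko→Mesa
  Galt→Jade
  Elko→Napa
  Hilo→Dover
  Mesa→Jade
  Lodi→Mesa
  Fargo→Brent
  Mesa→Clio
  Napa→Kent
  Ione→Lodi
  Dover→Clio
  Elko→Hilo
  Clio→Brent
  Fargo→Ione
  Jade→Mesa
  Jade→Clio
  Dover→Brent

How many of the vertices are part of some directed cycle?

11

A vertex is on a directed cycle iff it belongs to a strongly connected component of size ≥ 2 (or has a self-loop).
The vertices on cycles are {Elko, Galt, Hilo, Ione, Jade, Kent, Lodi, Mesa, Napa, Dover, Fargo} — 11 in total.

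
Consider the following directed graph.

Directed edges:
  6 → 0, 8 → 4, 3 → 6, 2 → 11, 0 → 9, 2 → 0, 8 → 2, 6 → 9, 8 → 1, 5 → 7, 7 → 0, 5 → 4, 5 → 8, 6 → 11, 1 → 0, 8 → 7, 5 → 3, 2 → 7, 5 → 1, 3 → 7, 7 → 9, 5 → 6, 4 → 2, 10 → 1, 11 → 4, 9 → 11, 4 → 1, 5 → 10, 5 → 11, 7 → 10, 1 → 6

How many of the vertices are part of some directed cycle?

A vertex is on a directed cycle iff it belongs to a strongly connected component of size ≥ 2 (or has a self-loop).
The vertices on cycles are {0, 1, 2, 4, 6, 7, 9, 10, 11} — 9 in total.

9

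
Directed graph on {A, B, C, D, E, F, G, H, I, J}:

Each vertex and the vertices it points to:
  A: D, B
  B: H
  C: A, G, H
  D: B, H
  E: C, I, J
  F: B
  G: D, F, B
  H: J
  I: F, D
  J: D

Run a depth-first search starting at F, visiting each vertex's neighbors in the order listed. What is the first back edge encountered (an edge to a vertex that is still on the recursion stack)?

DFS from F (visiting each vertex's neighbors in the order listed); mark gray on enter, black on exit:
F gray
  B gray
    H gray
      J gray
        D gray
          D→B: B is gray → back edge
First back edge: D → B.

D→B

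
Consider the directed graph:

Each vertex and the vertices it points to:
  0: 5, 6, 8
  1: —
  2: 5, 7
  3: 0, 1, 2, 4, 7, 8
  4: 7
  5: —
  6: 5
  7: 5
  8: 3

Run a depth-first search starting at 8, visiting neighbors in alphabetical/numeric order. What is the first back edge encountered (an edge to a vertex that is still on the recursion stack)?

0→8

DFS from 8 (visiting neighbors in alphabetical/numeric order); mark gray on enter, black on exit:
8 gray
  3 gray
    0 gray
      5 gray
      5 black
      6 gray
        6→5: 5 black — skip
      6 black
      0→8: 8 is gray → back edge
First back edge: 0 → 8.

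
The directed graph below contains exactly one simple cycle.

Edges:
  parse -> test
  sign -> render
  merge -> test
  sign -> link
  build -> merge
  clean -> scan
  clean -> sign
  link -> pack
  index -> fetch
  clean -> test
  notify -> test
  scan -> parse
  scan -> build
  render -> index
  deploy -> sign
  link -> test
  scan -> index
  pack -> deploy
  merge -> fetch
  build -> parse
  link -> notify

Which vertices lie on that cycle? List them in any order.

link, pack, sign, deploy

DFS with gray/black marking from sign:
sign gray
  render gray
    index gray
      fetch gray
      fetch black
    index black
  render black
  link gray
    pack gray
      deploy gray
        deploy→sign: sign is gray → back edge
Back edge closes the cycle sign → link → pack → deploy → sign; its vertices are {link, pack, sign, deploy}.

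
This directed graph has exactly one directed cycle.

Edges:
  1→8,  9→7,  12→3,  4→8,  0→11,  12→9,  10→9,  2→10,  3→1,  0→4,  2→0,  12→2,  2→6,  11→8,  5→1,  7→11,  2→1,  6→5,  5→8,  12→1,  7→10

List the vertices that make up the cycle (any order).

DFS with gray/black marking from 10:
10 gray
  9 gray
    7 gray
      7→10: 10 is gray → back edge
Back edge closes the cycle 10 → 9 → 7 → 10; its vertices are {7, 9, 10}.

7, 9, 10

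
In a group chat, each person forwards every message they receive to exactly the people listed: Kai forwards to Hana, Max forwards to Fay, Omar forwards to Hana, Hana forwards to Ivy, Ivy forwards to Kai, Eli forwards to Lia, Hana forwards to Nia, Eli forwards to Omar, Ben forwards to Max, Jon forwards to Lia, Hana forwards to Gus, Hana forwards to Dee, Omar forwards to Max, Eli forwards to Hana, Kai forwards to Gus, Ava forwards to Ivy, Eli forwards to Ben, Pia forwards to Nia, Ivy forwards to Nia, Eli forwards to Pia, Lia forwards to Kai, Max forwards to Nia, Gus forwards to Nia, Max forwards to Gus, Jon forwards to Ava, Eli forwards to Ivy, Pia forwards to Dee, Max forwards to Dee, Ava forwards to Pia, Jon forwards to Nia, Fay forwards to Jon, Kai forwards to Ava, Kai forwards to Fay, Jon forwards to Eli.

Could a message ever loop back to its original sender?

DFS with white/gray/black marking, starting from Ava:
Ava gray
  Ivy gray
    Nia gray
    Nia black
    Kai gray
      Gus gray
        Gus→Nia: Nia black — skip
      Gus black
      Kai→Ava: Ava is gray → back edge
Back edge found, so a cycle exists: Ava → Ivy → Kai → Ava.

Yes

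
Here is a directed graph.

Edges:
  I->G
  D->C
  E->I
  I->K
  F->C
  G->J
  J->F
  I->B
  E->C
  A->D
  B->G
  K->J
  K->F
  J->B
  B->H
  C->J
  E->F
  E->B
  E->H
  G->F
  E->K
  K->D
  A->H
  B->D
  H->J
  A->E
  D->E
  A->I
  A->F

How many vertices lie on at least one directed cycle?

A vertex is on a directed cycle iff it belongs to a strongly connected component of size ≥ 2 (or has a self-loop).
The vertices on cycles are {B, C, D, E, F, G, H, I, J, K} — 10 in total.

10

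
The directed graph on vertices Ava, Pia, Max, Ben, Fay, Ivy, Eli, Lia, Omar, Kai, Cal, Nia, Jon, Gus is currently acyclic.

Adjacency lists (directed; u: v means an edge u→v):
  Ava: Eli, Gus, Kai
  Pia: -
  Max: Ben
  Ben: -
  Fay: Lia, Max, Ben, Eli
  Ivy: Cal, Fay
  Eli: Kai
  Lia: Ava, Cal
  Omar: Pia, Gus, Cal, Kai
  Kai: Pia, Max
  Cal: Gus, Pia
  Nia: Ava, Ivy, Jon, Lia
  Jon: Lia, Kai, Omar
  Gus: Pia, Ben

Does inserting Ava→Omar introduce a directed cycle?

Adding Ava→Omar creates a cycle iff Omar can already reach Ava.
Explore from Omar: no path reaches Ava. The graph stays acyclic.

No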